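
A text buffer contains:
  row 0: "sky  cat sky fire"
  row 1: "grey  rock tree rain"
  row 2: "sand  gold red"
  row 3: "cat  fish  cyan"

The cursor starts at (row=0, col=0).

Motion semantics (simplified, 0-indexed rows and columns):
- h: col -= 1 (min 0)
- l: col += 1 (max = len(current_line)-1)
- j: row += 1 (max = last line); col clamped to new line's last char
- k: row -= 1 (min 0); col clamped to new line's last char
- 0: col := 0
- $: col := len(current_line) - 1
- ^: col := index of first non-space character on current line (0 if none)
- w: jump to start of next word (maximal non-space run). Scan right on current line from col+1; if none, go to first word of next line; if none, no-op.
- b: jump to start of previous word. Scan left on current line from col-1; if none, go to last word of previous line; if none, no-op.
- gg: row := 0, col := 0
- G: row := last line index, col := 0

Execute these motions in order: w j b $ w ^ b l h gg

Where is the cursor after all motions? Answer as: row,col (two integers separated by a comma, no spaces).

After 1 (w): row=0 col=5 char='c'
After 2 (j): row=1 col=5 char='_'
After 3 (b): row=1 col=0 char='g'
After 4 ($): row=1 col=19 char='n'
After 5 (w): row=2 col=0 char='s'
After 6 (^): row=2 col=0 char='s'
After 7 (b): row=1 col=16 char='r'
After 8 (l): row=1 col=17 char='a'
After 9 (h): row=1 col=16 char='r'
After 10 (gg): row=0 col=0 char='s'

Answer: 0,0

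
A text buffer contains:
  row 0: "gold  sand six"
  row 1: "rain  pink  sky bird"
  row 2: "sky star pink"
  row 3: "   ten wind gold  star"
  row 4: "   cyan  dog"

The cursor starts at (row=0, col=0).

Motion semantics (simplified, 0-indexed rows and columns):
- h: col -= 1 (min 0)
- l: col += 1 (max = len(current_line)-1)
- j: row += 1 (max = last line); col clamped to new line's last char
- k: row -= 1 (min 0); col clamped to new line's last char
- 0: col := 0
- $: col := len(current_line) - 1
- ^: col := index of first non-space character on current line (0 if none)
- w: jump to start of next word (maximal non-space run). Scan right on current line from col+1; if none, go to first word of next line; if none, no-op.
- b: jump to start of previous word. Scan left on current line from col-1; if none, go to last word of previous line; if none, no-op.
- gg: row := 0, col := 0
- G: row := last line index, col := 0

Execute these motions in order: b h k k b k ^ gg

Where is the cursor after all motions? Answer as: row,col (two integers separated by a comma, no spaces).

Answer: 0,0

Derivation:
After 1 (b): row=0 col=0 char='g'
After 2 (h): row=0 col=0 char='g'
After 3 (k): row=0 col=0 char='g'
After 4 (k): row=0 col=0 char='g'
After 5 (b): row=0 col=0 char='g'
After 6 (k): row=0 col=0 char='g'
After 7 (^): row=0 col=0 char='g'
After 8 (gg): row=0 col=0 char='g'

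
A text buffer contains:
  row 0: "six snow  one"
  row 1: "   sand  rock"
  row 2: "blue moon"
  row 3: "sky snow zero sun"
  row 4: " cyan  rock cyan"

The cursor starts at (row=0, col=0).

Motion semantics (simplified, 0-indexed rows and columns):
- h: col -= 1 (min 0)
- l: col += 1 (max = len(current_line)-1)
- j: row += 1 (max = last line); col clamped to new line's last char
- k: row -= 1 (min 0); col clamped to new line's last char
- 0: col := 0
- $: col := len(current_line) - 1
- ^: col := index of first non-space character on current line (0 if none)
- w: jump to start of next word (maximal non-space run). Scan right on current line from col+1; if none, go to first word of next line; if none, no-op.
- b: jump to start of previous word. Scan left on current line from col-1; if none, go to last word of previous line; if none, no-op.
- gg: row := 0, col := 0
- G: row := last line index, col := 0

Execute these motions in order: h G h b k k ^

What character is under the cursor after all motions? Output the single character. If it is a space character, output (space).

After 1 (h): row=0 col=0 char='s'
After 2 (G): row=4 col=0 char='_'
After 3 (h): row=4 col=0 char='_'
After 4 (b): row=3 col=14 char='s'
After 5 (k): row=2 col=8 char='n'
After 6 (k): row=1 col=8 char='_'
After 7 (^): row=1 col=3 char='s'

Answer: s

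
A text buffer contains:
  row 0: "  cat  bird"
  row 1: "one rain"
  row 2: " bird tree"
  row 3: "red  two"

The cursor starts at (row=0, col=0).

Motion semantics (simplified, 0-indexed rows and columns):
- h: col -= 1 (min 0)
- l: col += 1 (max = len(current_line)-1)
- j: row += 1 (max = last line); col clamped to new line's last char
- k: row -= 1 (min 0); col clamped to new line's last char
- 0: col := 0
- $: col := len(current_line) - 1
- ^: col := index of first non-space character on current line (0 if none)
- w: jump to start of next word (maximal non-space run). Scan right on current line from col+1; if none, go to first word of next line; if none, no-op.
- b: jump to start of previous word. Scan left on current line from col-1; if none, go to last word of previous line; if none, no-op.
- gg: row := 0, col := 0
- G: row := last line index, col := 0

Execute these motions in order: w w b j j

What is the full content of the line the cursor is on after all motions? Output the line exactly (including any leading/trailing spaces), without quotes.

Answer:  bird tree

Derivation:
After 1 (w): row=0 col=2 char='c'
After 2 (w): row=0 col=7 char='b'
After 3 (b): row=0 col=2 char='c'
After 4 (j): row=1 col=2 char='e'
After 5 (j): row=2 col=2 char='i'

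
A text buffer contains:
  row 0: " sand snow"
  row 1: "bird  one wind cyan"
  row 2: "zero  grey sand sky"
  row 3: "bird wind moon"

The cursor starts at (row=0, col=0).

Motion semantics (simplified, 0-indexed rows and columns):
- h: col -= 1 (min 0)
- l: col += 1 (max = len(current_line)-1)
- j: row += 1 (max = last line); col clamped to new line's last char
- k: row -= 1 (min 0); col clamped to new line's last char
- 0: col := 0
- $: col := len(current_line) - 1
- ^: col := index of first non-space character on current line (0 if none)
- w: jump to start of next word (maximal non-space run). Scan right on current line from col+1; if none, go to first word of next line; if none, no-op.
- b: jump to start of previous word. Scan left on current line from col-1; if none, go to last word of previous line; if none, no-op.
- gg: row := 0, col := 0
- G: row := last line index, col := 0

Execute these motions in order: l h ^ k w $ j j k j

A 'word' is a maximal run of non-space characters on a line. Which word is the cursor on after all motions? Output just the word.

Answer: grey

Derivation:
After 1 (l): row=0 col=1 char='s'
After 2 (h): row=0 col=0 char='_'
After 3 (^): row=0 col=1 char='s'
After 4 (k): row=0 col=1 char='s'
After 5 (w): row=0 col=6 char='s'
After 6 ($): row=0 col=9 char='w'
After 7 (j): row=1 col=9 char='_'
After 8 (j): row=2 col=9 char='y'
After 9 (k): row=1 col=9 char='_'
After 10 (j): row=2 col=9 char='y'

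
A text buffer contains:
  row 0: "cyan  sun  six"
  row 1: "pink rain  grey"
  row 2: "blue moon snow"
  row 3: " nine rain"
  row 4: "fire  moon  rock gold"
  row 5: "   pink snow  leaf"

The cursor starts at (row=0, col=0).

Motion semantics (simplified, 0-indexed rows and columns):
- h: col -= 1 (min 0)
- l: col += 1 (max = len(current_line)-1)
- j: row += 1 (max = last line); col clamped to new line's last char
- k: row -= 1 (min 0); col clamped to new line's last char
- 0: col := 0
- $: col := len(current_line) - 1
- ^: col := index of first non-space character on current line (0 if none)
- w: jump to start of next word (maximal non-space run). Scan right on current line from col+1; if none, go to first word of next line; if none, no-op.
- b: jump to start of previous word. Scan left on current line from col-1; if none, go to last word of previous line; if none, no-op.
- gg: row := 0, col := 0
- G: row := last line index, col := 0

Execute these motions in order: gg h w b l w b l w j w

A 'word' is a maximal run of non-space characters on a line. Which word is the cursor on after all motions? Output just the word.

Answer: grey

Derivation:
After 1 (gg): row=0 col=0 char='c'
After 2 (h): row=0 col=0 char='c'
After 3 (w): row=0 col=6 char='s'
After 4 (b): row=0 col=0 char='c'
After 5 (l): row=0 col=1 char='y'
After 6 (w): row=0 col=6 char='s'
After 7 (b): row=0 col=0 char='c'
After 8 (l): row=0 col=1 char='y'
After 9 (w): row=0 col=6 char='s'
After 10 (j): row=1 col=6 char='a'
After 11 (w): row=1 col=11 char='g'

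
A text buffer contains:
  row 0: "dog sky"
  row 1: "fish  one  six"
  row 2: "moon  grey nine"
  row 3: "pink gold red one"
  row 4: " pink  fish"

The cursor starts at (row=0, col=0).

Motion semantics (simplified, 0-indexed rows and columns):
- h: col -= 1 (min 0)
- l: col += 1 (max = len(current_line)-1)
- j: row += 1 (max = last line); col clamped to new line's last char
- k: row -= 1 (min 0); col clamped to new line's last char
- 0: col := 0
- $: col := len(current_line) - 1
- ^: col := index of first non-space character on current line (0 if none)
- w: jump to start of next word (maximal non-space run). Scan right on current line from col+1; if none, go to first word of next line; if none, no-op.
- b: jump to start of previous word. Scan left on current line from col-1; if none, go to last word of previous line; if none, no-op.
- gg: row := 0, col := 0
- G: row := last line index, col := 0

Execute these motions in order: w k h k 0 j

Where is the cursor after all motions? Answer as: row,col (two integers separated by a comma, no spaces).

Answer: 1,0

Derivation:
After 1 (w): row=0 col=4 char='s'
After 2 (k): row=0 col=4 char='s'
After 3 (h): row=0 col=3 char='_'
After 4 (k): row=0 col=3 char='_'
After 5 (0): row=0 col=0 char='d'
After 6 (j): row=1 col=0 char='f'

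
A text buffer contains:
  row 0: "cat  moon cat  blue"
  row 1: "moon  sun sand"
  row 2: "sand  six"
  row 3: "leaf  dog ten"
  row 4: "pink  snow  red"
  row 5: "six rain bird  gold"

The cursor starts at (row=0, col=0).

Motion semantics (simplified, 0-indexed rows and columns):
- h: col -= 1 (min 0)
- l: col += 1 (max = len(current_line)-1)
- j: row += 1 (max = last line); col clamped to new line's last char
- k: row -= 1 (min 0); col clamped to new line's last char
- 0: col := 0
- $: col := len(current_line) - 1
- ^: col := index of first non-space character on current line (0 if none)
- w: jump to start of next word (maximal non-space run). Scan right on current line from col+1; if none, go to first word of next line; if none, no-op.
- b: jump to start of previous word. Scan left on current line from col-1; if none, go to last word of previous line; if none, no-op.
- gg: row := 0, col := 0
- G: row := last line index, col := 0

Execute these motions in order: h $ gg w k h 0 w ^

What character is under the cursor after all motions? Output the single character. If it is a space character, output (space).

Answer: c

Derivation:
After 1 (h): row=0 col=0 char='c'
After 2 ($): row=0 col=18 char='e'
After 3 (gg): row=0 col=0 char='c'
After 4 (w): row=0 col=5 char='m'
After 5 (k): row=0 col=5 char='m'
After 6 (h): row=0 col=4 char='_'
After 7 (0): row=0 col=0 char='c'
After 8 (w): row=0 col=5 char='m'
After 9 (^): row=0 col=0 char='c'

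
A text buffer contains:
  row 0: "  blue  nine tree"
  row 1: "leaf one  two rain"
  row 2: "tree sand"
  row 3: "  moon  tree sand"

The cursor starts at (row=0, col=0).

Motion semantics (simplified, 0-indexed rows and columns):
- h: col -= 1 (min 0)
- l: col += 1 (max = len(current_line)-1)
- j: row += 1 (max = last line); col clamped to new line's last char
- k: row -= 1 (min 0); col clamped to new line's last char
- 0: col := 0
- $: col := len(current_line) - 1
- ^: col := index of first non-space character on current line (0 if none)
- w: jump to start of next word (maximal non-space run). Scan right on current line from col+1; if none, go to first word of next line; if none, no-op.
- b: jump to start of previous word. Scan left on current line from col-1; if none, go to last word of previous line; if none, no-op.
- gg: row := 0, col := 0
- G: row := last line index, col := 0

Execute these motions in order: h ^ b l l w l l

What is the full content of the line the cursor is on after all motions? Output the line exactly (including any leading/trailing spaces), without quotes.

After 1 (h): row=0 col=0 char='_'
After 2 (^): row=0 col=2 char='b'
After 3 (b): row=0 col=2 char='b'
After 4 (l): row=0 col=3 char='l'
After 5 (l): row=0 col=4 char='u'
After 6 (w): row=0 col=8 char='n'
After 7 (l): row=0 col=9 char='i'
After 8 (l): row=0 col=10 char='n'

Answer:   blue  nine tree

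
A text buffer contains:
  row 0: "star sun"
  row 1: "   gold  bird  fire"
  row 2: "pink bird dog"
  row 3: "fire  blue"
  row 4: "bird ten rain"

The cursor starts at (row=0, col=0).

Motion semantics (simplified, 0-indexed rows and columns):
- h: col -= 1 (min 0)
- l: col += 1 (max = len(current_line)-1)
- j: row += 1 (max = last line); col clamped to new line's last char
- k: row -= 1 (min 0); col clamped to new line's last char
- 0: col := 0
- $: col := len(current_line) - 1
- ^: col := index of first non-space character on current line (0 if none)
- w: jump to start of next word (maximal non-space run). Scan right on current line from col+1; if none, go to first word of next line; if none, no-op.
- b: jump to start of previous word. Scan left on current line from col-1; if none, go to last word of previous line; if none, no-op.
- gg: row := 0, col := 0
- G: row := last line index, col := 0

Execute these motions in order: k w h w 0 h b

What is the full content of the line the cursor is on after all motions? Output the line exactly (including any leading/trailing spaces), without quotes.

After 1 (k): row=0 col=0 char='s'
After 2 (w): row=0 col=5 char='s'
After 3 (h): row=0 col=4 char='_'
After 4 (w): row=0 col=5 char='s'
After 5 (0): row=0 col=0 char='s'
After 6 (h): row=0 col=0 char='s'
After 7 (b): row=0 col=0 char='s'

Answer: star sun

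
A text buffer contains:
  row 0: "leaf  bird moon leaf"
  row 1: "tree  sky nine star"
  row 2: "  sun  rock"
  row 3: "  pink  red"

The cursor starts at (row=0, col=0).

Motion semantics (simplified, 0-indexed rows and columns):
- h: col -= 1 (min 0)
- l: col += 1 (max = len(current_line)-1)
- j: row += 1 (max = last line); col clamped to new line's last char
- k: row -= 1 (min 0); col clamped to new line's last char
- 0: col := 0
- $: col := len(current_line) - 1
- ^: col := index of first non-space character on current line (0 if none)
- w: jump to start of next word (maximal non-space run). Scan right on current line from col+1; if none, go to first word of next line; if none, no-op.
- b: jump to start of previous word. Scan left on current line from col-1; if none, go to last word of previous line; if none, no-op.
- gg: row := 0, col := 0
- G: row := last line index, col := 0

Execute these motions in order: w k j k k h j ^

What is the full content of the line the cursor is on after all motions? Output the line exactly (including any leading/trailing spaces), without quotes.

Answer: tree  sky nine star

Derivation:
After 1 (w): row=0 col=6 char='b'
After 2 (k): row=0 col=6 char='b'
After 3 (j): row=1 col=6 char='s'
After 4 (k): row=0 col=6 char='b'
After 5 (k): row=0 col=6 char='b'
After 6 (h): row=0 col=5 char='_'
After 7 (j): row=1 col=5 char='_'
After 8 (^): row=1 col=0 char='t'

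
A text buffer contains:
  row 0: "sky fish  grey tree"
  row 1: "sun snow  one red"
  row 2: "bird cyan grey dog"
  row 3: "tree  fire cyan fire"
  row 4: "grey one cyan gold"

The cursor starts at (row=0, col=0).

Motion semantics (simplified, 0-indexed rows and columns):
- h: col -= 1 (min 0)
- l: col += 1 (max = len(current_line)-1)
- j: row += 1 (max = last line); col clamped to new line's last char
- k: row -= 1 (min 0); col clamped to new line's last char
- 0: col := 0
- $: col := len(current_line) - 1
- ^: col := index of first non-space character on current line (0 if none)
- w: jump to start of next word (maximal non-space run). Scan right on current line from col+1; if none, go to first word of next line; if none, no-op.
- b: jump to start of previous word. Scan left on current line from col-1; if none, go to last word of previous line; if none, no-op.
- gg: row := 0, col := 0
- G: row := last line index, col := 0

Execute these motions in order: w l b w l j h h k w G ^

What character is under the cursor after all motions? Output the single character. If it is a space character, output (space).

Answer: g

Derivation:
After 1 (w): row=0 col=4 char='f'
After 2 (l): row=0 col=5 char='i'
After 3 (b): row=0 col=4 char='f'
After 4 (w): row=0 col=10 char='g'
After 5 (l): row=0 col=11 char='r'
After 6 (j): row=1 col=11 char='n'
After 7 (h): row=1 col=10 char='o'
After 8 (h): row=1 col=9 char='_'
After 9 (k): row=0 col=9 char='_'
After 10 (w): row=0 col=10 char='g'
After 11 (G): row=4 col=0 char='g'
After 12 (^): row=4 col=0 char='g'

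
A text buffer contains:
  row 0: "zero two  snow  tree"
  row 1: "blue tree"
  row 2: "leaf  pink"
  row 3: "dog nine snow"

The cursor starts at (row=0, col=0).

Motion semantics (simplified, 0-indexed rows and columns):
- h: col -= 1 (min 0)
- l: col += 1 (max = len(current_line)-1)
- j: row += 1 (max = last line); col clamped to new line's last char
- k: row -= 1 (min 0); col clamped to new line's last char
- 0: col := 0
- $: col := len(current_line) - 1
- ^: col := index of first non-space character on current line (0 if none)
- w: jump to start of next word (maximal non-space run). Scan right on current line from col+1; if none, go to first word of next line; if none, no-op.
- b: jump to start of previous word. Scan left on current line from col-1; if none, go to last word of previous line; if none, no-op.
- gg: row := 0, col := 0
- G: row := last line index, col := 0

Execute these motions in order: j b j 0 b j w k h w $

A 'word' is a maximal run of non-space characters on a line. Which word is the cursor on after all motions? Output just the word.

Answer: tree

Derivation:
After 1 (j): row=1 col=0 char='b'
After 2 (b): row=0 col=16 char='t'
After 3 (j): row=1 col=8 char='e'
After 4 (0): row=1 col=0 char='b'
After 5 (b): row=0 col=16 char='t'
After 6 (j): row=1 col=8 char='e'
After 7 (w): row=2 col=0 char='l'
After 8 (k): row=1 col=0 char='b'
After 9 (h): row=1 col=0 char='b'
After 10 (w): row=1 col=5 char='t'
After 11 ($): row=1 col=8 char='e'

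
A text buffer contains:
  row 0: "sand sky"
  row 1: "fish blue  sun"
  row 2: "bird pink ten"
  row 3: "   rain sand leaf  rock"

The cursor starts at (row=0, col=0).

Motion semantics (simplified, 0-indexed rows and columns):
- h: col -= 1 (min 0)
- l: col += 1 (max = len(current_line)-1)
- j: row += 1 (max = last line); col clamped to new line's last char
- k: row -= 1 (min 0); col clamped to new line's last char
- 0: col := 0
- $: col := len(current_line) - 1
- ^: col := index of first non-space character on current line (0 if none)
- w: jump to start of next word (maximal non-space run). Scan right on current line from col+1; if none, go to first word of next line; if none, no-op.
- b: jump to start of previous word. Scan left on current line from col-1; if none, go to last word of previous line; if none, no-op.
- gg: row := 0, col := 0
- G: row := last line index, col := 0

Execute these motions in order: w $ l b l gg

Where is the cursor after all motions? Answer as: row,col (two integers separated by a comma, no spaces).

Answer: 0,0

Derivation:
After 1 (w): row=0 col=5 char='s'
After 2 ($): row=0 col=7 char='y'
After 3 (l): row=0 col=7 char='y'
After 4 (b): row=0 col=5 char='s'
After 5 (l): row=0 col=6 char='k'
After 6 (gg): row=0 col=0 char='s'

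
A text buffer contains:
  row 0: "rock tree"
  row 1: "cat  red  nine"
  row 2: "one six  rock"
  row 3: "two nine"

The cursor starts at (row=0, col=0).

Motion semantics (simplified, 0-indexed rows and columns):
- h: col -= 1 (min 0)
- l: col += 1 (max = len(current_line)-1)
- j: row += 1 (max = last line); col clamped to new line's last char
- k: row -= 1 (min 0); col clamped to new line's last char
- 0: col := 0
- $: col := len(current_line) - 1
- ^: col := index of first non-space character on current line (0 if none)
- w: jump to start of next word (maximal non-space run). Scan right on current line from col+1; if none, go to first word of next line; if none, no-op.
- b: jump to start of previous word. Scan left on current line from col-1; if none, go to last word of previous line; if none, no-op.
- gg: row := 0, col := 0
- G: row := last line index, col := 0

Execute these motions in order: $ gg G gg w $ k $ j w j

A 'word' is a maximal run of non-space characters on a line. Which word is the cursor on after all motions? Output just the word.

After 1 ($): row=0 col=8 char='e'
After 2 (gg): row=0 col=0 char='r'
After 3 (G): row=3 col=0 char='t'
After 4 (gg): row=0 col=0 char='r'
After 5 (w): row=0 col=5 char='t'
After 6 ($): row=0 col=8 char='e'
After 7 (k): row=0 col=8 char='e'
After 8 ($): row=0 col=8 char='e'
After 9 (j): row=1 col=8 char='_'
After 10 (w): row=1 col=10 char='n'
After 11 (j): row=2 col=10 char='o'

Answer: rock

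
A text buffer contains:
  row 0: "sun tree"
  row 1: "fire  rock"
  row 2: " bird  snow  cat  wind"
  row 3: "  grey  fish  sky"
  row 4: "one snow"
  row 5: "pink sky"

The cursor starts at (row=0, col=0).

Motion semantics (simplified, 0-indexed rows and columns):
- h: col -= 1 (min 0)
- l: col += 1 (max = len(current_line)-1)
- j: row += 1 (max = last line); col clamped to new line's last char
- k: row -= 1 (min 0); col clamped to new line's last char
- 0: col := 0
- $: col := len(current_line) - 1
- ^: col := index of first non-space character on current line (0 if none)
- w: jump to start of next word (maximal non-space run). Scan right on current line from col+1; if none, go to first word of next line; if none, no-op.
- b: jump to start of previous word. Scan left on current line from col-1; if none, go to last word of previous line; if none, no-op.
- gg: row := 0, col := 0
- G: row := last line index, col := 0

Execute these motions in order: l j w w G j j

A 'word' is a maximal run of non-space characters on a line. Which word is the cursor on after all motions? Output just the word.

After 1 (l): row=0 col=1 char='u'
After 2 (j): row=1 col=1 char='i'
After 3 (w): row=1 col=6 char='r'
After 4 (w): row=2 col=1 char='b'
After 5 (G): row=5 col=0 char='p'
After 6 (j): row=5 col=0 char='p'
After 7 (j): row=5 col=0 char='p'

Answer: pink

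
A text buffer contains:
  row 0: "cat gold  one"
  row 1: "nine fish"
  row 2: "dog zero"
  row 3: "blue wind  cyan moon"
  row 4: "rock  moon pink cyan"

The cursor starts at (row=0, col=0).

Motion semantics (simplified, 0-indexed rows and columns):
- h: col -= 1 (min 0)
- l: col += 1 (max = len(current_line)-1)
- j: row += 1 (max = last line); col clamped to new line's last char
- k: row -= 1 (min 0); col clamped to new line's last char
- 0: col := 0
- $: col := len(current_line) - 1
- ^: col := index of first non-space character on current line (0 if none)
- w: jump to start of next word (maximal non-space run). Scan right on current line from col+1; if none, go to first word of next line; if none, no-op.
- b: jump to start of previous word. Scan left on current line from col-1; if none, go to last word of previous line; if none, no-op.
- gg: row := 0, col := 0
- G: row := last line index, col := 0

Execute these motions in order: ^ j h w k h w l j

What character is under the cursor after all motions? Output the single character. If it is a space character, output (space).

Answer: h

Derivation:
After 1 (^): row=0 col=0 char='c'
After 2 (j): row=1 col=0 char='n'
After 3 (h): row=1 col=0 char='n'
After 4 (w): row=1 col=5 char='f'
After 5 (k): row=0 col=5 char='o'
After 6 (h): row=0 col=4 char='g'
After 7 (w): row=0 col=10 char='o'
After 8 (l): row=0 col=11 char='n'
After 9 (j): row=1 col=8 char='h'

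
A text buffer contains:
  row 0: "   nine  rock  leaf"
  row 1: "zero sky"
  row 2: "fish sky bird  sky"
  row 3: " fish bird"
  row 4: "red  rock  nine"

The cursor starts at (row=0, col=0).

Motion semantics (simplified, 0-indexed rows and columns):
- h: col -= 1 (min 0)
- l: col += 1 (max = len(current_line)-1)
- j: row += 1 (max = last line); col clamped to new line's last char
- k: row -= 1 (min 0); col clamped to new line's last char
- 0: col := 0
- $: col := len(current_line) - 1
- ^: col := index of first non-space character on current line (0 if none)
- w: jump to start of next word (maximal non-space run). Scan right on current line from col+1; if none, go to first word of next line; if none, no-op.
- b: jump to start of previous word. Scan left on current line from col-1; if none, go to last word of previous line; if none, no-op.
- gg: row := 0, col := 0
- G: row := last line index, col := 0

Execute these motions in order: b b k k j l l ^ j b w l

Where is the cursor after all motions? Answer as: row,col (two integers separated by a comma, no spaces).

Answer: 2,1

Derivation:
After 1 (b): row=0 col=0 char='_'
After 2 (b): row=0 col=0 char='_'
After 3 (k): row=0 col=0 char='_'
After 4 (k): row=0 col=0 char='_'
After 5 (j): row=1 col=0 char='z'
After 6 (l): row=1 col=1 char='e'
After 7 (l): row=1 col=2 char='r'
After 8 (^): row=1 col=0 char='z'
After 9 (j): row=2 col=0 char='f'
After 10 (b): row=1 col=5 char='s'
After 11 (w): row=2 col=0 char='f'
After 12 (l): row=2 col=1 char='i'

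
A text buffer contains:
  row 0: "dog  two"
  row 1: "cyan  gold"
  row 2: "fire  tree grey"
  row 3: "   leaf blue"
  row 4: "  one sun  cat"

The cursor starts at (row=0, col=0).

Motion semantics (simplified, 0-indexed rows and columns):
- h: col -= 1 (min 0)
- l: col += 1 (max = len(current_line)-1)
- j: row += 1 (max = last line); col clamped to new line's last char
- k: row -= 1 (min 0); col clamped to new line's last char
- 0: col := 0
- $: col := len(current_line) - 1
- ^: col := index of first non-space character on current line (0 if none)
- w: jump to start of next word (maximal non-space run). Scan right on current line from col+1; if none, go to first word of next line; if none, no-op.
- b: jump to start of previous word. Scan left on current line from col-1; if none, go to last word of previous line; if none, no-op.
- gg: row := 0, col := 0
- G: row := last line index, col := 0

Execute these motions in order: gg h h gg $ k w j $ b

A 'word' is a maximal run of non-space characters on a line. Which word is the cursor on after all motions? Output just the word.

Answer: grey

Derivation:
After 1 (gg): row=0 col=0 char='d'
After 2 (h): row=0 col=0 char='d'
After 3 (h): row=0 col=0 char='d'
After 4 (gg): row=0 col=0 char='d'
After 5 ($): row=0 col=7 char='o'
After 6 (k): row=0 col=7 char='o'
After 7 (w): row=1 col=0 char='c'
After 8 (j): row=2 col=0 char='f'
After 9 ($): row=2 col=14 char='y'
After 10 (b): row=2 col=11 char='g'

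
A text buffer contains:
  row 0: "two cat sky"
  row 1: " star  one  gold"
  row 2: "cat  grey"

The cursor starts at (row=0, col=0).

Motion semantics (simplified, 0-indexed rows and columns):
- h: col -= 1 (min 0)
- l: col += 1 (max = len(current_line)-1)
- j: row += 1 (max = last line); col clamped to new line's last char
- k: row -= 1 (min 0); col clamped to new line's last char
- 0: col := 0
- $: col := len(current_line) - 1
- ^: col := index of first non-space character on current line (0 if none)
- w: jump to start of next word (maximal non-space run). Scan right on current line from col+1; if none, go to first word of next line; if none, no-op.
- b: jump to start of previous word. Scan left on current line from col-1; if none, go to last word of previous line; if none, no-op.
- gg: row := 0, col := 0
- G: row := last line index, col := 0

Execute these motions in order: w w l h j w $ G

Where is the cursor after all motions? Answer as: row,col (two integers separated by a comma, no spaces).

Answer: 2,0

Derivation:
After 1 (w): row=0 col=4 char='c'
After 2 (w): row=0 col=8 char='s'
After 3 (l): row=0 col=9 char='k'
After 4 (h): row=0 col=8 char='s'
After 5 (j): row=1 col=8 char='n'
After 6 (w): row=1 col=12 char='g'
After 7 ($): row=1 col=15 char='d'
After 8 (G): row=2 col=0 char='c'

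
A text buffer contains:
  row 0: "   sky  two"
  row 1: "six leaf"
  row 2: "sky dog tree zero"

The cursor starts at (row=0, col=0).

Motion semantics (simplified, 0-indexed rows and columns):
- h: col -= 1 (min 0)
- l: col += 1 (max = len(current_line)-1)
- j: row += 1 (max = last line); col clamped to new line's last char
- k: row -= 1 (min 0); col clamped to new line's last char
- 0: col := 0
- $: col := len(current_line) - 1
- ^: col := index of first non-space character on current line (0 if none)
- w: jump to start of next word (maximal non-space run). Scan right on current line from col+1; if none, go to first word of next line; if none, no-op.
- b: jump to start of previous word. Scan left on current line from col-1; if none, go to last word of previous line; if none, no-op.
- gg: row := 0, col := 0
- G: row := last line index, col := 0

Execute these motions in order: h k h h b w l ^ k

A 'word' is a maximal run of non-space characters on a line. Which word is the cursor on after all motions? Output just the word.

Answer: sky

Derivation:
After 1 (h): row=0 col=0 char='_'
After 2 (k): row=0 col=0 char='_'
After 3 (h): row=0 col=0 char='_'
After 4 (h): row=0 col=0 char='_'
After 5 (b): row=0 col=0 char='_'
After 6 (w): row=0 col=3 char='s'
After 7 (l): row=0 col=4 char='k'
After 8 (^): row=0 col=3 char='s'
After 9 (k): row=0 col=3 char='s'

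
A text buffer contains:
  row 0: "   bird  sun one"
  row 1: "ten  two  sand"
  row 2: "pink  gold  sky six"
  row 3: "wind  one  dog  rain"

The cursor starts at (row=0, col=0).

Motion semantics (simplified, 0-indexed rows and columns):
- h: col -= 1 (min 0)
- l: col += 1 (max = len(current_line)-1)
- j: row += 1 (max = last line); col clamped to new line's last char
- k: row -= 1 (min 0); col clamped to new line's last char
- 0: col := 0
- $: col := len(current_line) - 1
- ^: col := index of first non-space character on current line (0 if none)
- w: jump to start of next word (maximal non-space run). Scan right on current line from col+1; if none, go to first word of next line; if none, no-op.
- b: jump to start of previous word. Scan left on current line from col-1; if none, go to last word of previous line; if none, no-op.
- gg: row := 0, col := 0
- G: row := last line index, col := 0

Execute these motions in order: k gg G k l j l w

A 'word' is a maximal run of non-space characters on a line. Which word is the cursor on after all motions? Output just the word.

After 1 (k): row=0 col=0 char='_'
After 2 (gg): row=0 col=0 char='_'
After 3 (G): row=3 col=0 char='w'
After 4 (k): row=2 col=0 char='p'
After 5 (l): row=2 col=1 char='i'
After 6 (j): row=3 col=1 char='i'
After 7 (l): row=3 col=2 char='n'
After 8 (w): row=3 col=6 char='o'

Answer: one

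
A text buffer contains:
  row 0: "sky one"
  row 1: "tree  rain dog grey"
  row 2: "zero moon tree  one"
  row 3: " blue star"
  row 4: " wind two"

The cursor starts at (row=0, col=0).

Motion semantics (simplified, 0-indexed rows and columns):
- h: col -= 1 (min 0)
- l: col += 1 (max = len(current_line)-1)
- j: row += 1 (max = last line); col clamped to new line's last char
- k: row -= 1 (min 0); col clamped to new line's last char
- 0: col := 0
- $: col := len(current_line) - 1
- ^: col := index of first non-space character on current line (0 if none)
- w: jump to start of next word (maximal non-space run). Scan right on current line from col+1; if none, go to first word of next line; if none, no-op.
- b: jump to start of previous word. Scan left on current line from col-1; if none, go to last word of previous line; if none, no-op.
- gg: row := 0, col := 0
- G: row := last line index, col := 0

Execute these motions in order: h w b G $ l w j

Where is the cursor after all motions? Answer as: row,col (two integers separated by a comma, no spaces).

After 1 (h): row=0 col=0 char='s'
After 2 (w): row=0 col=4 char='o'
After 3 (b): row=0 col=0 char='s'
After 4 (G): row=4 col=0 char='_'
After 5 ($): row=4 col=8 char='o'
After 6 (l): row=4 col=8 char='o'
After 7 (w): row=4 col=8 char='o'
After 8 (j): row=4 col=8 char='o'

Answer: 4,8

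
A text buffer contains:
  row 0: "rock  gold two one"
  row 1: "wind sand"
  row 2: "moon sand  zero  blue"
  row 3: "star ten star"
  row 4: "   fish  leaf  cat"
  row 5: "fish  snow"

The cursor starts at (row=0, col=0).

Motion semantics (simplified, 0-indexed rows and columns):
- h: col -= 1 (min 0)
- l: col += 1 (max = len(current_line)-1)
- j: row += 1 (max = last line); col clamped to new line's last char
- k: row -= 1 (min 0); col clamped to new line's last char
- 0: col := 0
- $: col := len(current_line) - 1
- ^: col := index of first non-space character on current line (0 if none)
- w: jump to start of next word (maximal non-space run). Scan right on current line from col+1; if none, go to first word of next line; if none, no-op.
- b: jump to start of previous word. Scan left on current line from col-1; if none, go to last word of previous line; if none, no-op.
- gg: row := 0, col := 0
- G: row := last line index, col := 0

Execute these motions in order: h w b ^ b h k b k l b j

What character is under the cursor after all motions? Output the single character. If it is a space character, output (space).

After 1 (h): row=0 col=0 char='r'
After 2 (w): row=0 col=6 char='g'
After 3 (b): row=0 col=0 char='r'
After 4 (^): row=0 col=0 char='r'
After 5 (b): row=0 col=0 char='r'
After 6 (h): row=0 col=0 char='r'
After 7 (k): row=0 col=0 char='r'
After 8 (b): row=0 col=0 char='r'
After 9 (k): row=0 col=0 char='r'
After 10 (l): row=0 col=1 char='o'
After 11 (b): row=0 col=0 char='r'
After 12 (j): row=1 col=0 char='w'

Answer: w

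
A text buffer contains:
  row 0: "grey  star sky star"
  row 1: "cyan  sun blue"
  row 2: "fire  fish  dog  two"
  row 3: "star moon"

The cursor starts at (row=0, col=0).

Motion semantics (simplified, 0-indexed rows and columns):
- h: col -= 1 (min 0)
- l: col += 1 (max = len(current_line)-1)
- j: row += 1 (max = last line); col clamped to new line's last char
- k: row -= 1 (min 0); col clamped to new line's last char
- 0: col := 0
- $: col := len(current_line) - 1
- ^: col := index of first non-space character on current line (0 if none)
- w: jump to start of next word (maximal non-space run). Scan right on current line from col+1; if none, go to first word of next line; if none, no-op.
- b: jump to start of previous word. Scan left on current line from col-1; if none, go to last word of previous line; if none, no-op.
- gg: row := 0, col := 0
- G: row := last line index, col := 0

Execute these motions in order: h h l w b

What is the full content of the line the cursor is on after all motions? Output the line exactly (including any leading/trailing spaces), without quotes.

After 1 (h): row=0 col=0 char='g'
After 2 (h): row=0 col=0 char='g'
After 3 (l): row=0 col=1 char='r'
After 4 (w): row=0 col=6 char='s'
After 5 (b): row=0 col=0 char='g'

Answer: grey  star sky star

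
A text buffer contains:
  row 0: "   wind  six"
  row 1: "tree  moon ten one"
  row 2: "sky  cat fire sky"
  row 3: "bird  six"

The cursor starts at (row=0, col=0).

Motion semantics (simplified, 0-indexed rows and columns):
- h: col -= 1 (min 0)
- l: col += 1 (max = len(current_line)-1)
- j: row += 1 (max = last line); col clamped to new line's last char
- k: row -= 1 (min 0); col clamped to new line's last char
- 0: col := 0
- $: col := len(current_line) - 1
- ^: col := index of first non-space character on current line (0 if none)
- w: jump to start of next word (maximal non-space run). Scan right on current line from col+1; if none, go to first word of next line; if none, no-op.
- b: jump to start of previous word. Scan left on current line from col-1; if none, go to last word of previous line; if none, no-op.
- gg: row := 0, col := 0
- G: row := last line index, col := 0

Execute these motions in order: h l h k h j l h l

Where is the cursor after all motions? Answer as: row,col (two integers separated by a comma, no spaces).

Answer: 1,1

Derivation:
After 1 (h): row=0 col=0 char='_'
After 2 (l): row=0 col=1 char='_'
After 3 (h): row=0 col=0 char='_'
After 4 (k): row=0 col=0 char='_'
After 5 (h): row=0 col=0 char='_'
After 6 (j): row=1 col=0 char='t'
After 7 (l): row=1 col=1 char='r'
After 8 (h): row=1 col=0 char='t'
After 9 (l): row=1 col=1 char='r'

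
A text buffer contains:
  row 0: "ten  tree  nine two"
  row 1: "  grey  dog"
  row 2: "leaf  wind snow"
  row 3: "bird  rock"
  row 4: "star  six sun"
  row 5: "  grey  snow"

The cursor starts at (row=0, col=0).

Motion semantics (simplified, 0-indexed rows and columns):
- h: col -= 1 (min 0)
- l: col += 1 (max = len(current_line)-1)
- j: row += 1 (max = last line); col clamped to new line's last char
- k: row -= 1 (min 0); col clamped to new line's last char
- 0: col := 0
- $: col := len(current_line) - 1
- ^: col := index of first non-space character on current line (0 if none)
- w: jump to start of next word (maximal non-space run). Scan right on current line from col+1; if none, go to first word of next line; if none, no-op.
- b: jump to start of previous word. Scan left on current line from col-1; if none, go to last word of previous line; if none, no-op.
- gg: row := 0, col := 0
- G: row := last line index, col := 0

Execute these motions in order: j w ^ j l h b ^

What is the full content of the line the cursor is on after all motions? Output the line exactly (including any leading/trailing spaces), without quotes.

Answer: leaf  wind snow

Derivation:
After 1 (j): row=1 col=0 char='_'
After 2 (w): row=1 col=2 char='g'
After 3 (^): row=1 col=2 char='g'
After 4 (j): row=2 col=2 char='a'
After 5 (l): row=2 col=3 char='f'
After 6 (h): row=2 col=2 char='a'
After 7 (b): row=2 col=0 char='l'
After 8 (^): row=2 col=0 char='l'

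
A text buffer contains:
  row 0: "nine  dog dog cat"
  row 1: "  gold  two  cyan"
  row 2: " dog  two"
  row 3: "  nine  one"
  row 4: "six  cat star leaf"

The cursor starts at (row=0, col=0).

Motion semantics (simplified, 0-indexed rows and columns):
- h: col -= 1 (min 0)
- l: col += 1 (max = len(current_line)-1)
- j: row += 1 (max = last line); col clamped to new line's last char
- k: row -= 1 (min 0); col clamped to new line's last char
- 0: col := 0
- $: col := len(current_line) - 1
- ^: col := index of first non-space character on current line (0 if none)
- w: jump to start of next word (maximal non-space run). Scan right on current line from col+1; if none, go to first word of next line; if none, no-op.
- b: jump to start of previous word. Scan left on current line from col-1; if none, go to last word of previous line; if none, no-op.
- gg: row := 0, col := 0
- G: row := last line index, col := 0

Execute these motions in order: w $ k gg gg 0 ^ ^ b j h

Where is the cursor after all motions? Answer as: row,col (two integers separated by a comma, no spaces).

After 1 (w): row=0 col=6 char='d'
After 2 ($): row=0 col=16 char='t'
After 3 (k): row=0 col=16 char='t'
After 4 (gg): row=0 col=0 char='n'
After 5 (gg): row=0 col=0 char='n'
After 6 (0): row=0 col=0 char='n'
After 7 (^): row=0 col=0 char='n'
After 8 (^): row=0 col=0 char='n'
After 9 (b): row=0 col=0 char='n'
After 10 (j): row=1 col=0 char='_'
After 11 (h): row=1 col=0 char='_'

Answer: 1,0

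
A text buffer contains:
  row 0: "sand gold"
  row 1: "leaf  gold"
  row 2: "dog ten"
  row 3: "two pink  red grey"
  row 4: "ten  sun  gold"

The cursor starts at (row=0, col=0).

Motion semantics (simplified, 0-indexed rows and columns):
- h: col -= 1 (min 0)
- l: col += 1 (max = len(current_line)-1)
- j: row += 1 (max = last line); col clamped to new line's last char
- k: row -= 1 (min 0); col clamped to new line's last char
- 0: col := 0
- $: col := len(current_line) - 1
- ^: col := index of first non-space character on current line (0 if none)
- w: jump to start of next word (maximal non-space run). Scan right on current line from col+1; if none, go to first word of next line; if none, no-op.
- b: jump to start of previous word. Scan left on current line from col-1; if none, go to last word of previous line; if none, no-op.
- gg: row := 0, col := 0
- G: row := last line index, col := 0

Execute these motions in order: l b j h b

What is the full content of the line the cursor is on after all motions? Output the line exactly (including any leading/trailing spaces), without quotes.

After 1 (l): row=0 col=1 char='a'
After 2 (b): row=0 col=0 char='s'
After 3 (j): row=1 col=0 char='l'
After 4 (h): row=1 col=0 char='l'
After 5 (b): row=0 col=5 char='g'

Answer: sand gold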